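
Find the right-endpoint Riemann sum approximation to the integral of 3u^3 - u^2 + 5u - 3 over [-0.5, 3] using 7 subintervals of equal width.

87.0625

Δu = (3 − (-0.5))/7 = 0.5.
Right endpoints: 0, 0.5, 1, 1.5, 2, 2.5, 3.
f(0) = -3, f(0.5) = -0.375, f(1) = 4, f(1.5) = 12.375, f(2) = 27, f(2.5) = 50.125, f(3) = 84.
Sum = Δu · [f(0) + f(0.5) + f(1) + ...].
Sum = 87.0625.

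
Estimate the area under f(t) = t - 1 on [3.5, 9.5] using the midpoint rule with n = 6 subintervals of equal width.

Δt = (9.5 − 3.5)/6 = 1.
Midpoints: 4, 5, 6, 7, 8, 9.
f(4) = 3, f(5) = 4, f(6) = 5, f(7) = 6, f(8) = 7, f(9) = 8.
Sum = Δt · [f(4) + f(5) + f(6) + ...].
Sum = 33.

33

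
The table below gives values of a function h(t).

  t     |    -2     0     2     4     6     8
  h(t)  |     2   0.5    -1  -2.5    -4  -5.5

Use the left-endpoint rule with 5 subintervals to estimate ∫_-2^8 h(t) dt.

Δt = 2.
Sum = 2·[2 + 0.5 + (-1) + (-2.5) + (-4)] = -10.

-10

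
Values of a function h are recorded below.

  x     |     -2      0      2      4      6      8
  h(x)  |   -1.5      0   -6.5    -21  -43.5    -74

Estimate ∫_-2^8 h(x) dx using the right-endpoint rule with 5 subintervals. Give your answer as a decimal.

Δx = 2.
Sum = 2·[0 + (-6.5) + (-21) + (-43.5) + (-74)] = -290.

-290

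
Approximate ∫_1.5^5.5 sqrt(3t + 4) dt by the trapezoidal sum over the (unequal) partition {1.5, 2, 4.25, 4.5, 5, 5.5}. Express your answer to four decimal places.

Subinterval widths: 0.5, 2.25, 0.25, 0.5, 0.5.
f(1.5) ≈ 2.9155, f(2) ≈ 3.1623, f(4.25) ≈ 4.0927, f(4.5) ≈ 4.1833, f(5) ≈ 4.3589, f(5.5) ≈ 4.5277.
On each subinterval the trapezoid contributes (Δt_i/2)·[f(t_{i-1}) + f(t_i)].
Sum ≈ 15.0730.

15.0730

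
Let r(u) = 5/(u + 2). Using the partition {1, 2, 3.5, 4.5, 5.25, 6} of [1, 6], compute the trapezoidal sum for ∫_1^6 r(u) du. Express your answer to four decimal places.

Subinterval widths: 1, 1.5, 1, 0.75, 0.75.
r(1) = 5/3, r(2) = 1.25, r(3.5) = 10/11, r(4.5) = 10/13, r(5.25) = 20/29, r(6) = 0.625.
On each subinterval the trapezoid contributes (Δu_i/2)·[r(u_{i-1}) + r(u_i)].
Sum ≈ 4.9569.

4.9569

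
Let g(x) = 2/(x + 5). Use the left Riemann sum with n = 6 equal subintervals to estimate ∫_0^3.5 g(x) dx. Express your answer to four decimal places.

1.1108

Δx = (3.5 − 0)/6 = 7/12.
Left endpoints: 0, 7/12, 7/6, 1.75, 7/3, 35/12.
g(0) = 0.4, g(7/12) = 24/67, g(7/6) = 12/37, g(1.75) = 8/27, g(7/3) = 3/11, g(35/12) = 24/95.
Sum = Δx · [g(0) + g(7/12) + g(7/6) + ...].
Sum ≈ 1.1108.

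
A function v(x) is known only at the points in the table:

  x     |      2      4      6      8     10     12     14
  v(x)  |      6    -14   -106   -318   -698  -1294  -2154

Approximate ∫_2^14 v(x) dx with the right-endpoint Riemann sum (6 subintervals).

Δx = 2.
Sum = 2·[(-14) + (-106) + (-318) + (-698) + (-1294) + (-2154)] = -9168.

-9168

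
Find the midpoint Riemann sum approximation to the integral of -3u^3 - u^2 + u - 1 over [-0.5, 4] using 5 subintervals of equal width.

-204.8653125

Δu = (4 − (-0.5))/5 = 0.9.
Midpoints: -0.05, 0.85, 1.75, 2.65, 3.55.
f(-0.05) = -1.052125, f(0.85) = -2.714875, f(1.75) = -18.390625, f(2.65) = -61.201375, f(3.55) = -144.269125.
Sum = Δu · [f(-0.05) + f(0.85) + f(1.75) + f(2.65) + f(3.55)].
Sum = -204.8653125.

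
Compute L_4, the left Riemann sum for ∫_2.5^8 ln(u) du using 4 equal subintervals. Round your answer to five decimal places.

Δu = (8 − 2.5)/4 = 1.375.
Left endpoints: 2.5, 3.875, 5.25, 6.625.
f(2.5) ≈ 0.91629, f(3.875) ≈ 1.35455, f(5.25) ≈ 1.65823, f(6.625) ≈ 1.89085.
Sum = Δu · [f(2.5) + f(3.875) + f(5.25) + f(6.625)].
Sum ≈ 8.00238.

8.00238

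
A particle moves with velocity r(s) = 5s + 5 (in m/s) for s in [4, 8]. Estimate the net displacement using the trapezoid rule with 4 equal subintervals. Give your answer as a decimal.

Δs = (8 − 4)/4 = 1.
r(4) = 25, r(5) = 30, r(6) = 35, r(7) = 40, r(8) = 45.
T_4 = (Δs/2)·[r(s_0) + 2r(s_1) + 2r(s_2) + 2r(s_3) + r(s_4)].
Sum = 140.

140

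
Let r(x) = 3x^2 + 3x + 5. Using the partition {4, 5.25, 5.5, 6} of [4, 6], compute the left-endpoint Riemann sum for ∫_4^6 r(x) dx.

Subinterval widths: 1.25, 0.25, 0.5.
Left endpoints: 4, 5.25, 5.5.
r(4) = 65, r(5.25) = 103.4375, r(5.5) = 112.25.
Sum = Σ Δx_i · r(x_i).
Sum = 163.234375.

163.234375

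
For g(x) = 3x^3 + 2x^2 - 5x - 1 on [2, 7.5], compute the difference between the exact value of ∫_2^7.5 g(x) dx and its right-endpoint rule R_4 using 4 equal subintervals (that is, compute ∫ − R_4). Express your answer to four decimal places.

-984.1097

Exact integral: ∫_2^7.5 g(x) dx ≈ 2500.838542.
R_4 ≈ 3484.948242.
Error ≈ 2500.838542 − 3484.948242 ≈ -984.1097.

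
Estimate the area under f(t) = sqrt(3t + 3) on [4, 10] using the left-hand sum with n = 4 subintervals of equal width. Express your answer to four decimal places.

27.7896

Δt = (10 − 4)/4 = 1.5.
Left endpoints: 4, 5.5, 7, 8.5.
f(4) ≈ 3.8730, f(5.5) ≈ 4.4159, f(7) ≈ 4.8990, f(8.5) ≈ 5.3385.
Sum = Δt · [f(4) + f(5.5) + f(7) + f(8.5)].
Sum ≈ 27.7896.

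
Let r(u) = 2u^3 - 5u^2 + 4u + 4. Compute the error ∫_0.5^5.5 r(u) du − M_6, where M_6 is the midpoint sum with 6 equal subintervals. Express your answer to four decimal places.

Exact integral: ∫_0.5^5.5 r(u) du ≈ 260.416667.
M_6 ≈ 256.655093.
Error ≈ 260.416667 − 256.655093 ≈ 3.7616.

3.7616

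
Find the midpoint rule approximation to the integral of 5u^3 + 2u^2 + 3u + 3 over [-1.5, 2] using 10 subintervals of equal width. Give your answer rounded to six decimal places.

Δu = (2 − (-1.5))/10 = 0.35.
Midpoints: -1.325, -0.975, -0.625, -0.275, 0.075, 0.425, 0.775, 1.125, 1.475, 1.825.
f(-1.325) = -116413/12800, f(-0.975) = -34023/12800, f(-0.625) = 351/512, f(-0.275) = 5689/2560, f(0.075) = 41451/12800, f(0.425) = 64257/12800, f(0.775) = 113327/12800, f(1.125) = 8205/512, f(1.475) = 71223/2560, f(1.825) = 582761/12800.
Sum = Δu · [f(-1.325) + f(-0.975) + f(-0.625) + ...].
Sum ≈ 34.174766.

34.174766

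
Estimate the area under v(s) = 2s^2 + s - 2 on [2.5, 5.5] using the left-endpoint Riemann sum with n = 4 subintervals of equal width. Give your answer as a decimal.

87.9375

Δs = (5.5 − 2.5)/4 = 0.75.
Left endpoints: 2.5, 3.25, 4, 4.75.
v(2.5) = 13, v(3.25) = 22.375, v(4) = 34, v(4.75) = 47.875.
Sum = Δs · [v(2.5) + v(3.25) + v(4) + v(4.75)].
Sum = 87.9375.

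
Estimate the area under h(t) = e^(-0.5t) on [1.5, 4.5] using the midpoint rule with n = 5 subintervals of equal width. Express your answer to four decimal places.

0.7312

Δt = (4.5 − 1.5)/5 = 0.6.
Midpoints: 1.8, 2.4, 3, 3.6, 4.2.
h(1.8) ≈ 0.4066, h(2.4) ≈ 0.3012, h(3) ≈ 0.2231, h(3.6) ≈ 0.1653, h(4.2) ≈ 0.1225.
Sum = Δt · [h(1.8) + h(2.4) + h(3) + h(3.6) + h(4.2)].
Sum ≈ 0.7312.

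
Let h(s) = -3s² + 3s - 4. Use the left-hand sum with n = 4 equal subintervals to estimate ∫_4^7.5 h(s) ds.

-264.60546875

Δs = (7.5 − 4)/4 = 0.875.
Left endpoints: 4, 4.875, 5.75, 6.625.
h(4) = -40, h(4.875) = -60.671875, h(5.75) = -85.9375, h(6.625) = -115.796875.
Sum = Δs · [h(4) + h(4.875) + h(5.75) + h(6.625)].
Sum = -264.60546875.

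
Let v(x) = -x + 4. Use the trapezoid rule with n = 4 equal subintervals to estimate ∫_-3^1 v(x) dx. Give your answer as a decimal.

Δx = (1 − (-3))/4 = 1.
v(-3) = 7, v(-2) = 6, v(-1) = 5, v(0) = 4, v(1) = 3.
T_4 = (Δx/2)·[v(x_0) + 2v(x_1) + 2v(x_2) + 2v(x_3) + v(x_4)].
Sum = 20.

20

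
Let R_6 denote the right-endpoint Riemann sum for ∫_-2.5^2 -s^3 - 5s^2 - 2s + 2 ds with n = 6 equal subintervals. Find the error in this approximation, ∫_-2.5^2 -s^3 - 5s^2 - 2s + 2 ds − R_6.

Exact integral: ∫_-2.5^2 f(s) ds = -22.359375.
R_6 = -32.16796875.
Error = -22.359375 − (-32.16796875) = 9.80859375.

9.80859375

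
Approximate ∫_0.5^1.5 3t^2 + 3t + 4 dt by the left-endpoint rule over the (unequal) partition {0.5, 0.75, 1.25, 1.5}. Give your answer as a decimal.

Subinterval widths: 0.25, 0.5, 0.25.
Left endpoints: 0.5, 0.75, 1.25.
f(0.5) = 6.25, f(0.75) = 7.9375, f(1.25) = 12.4375.
Sum = Σ Δt_i · f(t_i).
Sum = 8.640625.

8.640625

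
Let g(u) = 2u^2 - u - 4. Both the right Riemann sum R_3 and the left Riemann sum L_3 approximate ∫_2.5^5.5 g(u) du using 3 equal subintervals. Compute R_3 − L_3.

45

R_3 = 100.
L_3 = 55.
R_3 − L_3 = 45.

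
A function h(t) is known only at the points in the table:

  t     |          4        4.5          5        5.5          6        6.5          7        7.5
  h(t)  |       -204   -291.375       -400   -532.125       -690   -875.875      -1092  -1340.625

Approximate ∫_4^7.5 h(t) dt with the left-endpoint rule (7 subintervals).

-2042.6875

Δt = 0.5.
Sum = 0.5·[(-204) + (-291.375) + (-400) + (-532.125) + (-690) + (-875.875) + (-1092)] = -2042.6875.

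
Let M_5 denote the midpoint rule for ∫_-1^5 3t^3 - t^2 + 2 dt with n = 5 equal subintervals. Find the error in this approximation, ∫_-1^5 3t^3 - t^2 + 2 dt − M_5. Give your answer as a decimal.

Exact integral: ∫_-1^5 f(t) dt = 438.
M_5 = 425.76.
Error = 438 − 425.76 = 12.24.

12.24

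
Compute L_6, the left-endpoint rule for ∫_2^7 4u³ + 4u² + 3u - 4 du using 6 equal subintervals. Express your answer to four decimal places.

Δu = (7 − 2)/6 = 5/6.
Left endpoints: 2, 17/6, 11/3, 4.5, 16/3, 37/6.
f(2) = 50, f(17/6) = 3445/27, f(11/3) = 6965/27, f(4.5) = 455, f(16/3) = 19780/27, f(37/6) = 29825/27.
Sum = Δu · [f(2) + f(17/6) + f(11/3) + ...].
Sum ≈ 2273.1481.

2273.1481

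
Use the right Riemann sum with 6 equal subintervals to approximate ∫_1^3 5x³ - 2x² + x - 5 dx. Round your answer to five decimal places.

97.03704

Δx = (3 − 1)/6 = 1/3.
Right endpoints: 4/3, 5/3, 2, 7/3, 8/3, 3.
f(4/3) = 125/27, f(5/3) = 385/27, f(2) = 29, f(7/3) = 1349/27, f(8/3) = 2113/27, f(3) = 115.
Sum = Δx · [f(4/3) + f(5/3) + f(2) + ...].
Sum ≈ 97.03704.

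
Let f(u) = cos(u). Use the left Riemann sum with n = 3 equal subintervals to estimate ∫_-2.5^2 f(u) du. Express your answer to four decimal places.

0.9251

Δu = (2 − (-2.5))/3 = 1.5.
Left endpoints: -2.5, -1, 0.5.
f(-2.5) ≈ -0.8011, f(-1) ≈ 0.5403, f(0.5) ≈ 0.8776.
Sum = Δu · [f(-2.5) + f(-1) + f(0.5)].
Sum ≈ 0.9251.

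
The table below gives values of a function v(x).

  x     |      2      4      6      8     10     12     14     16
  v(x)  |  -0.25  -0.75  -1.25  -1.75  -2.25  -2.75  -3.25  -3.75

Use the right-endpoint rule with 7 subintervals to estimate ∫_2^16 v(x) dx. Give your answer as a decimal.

-31.5

Δx = 2.
Sum = 2·[(-0.75) + (-1.25) + (-1.75) + (-2.25) + (-2.75) + (-3.25) + (-3.75)] = -31.5.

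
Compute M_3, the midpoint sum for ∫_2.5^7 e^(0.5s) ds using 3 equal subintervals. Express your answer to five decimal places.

57.88399

Δs = (7 − 2.5)/3 = 1.5.
Midpoints: 3.25, 4.75, 6.25.
f(3.25) ≈ 5.07842, f(4.75) ≈ 10.75101, f(6.25) ≈ 22.75990.
Sum = Δs · [f(3.25) + f(4.75) + f(6.25)].
Sum ≈ 57.88399.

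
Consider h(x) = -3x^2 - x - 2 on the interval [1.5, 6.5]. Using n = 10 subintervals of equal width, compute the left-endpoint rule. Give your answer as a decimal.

-270.625

Δx = (6.5 − 1.5)/10 = 0.5.
Left endpoints: 1.5, 2, 2.5, 3, 3.5, 4, 4.5, 5, 5.5, 6.
h(1.5) = -10.25, h(2) = -16, h(2.5) = -23.25, h(3) = -32, h(3.5) = -42.25, h(4) = -54, h(4.5) = -67.25, h(5) = -82, h(5.5) = -98.25, h(6) = -116.
Sum = Δx · [h(1.5) + h(2) + h(2.5) + ...].
Sum = -270.625.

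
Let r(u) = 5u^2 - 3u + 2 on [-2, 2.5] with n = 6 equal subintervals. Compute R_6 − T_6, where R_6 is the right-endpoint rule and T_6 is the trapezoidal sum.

-0.84375

R_6 = 46.265625.
T_6 = 47.109375.
R_6 − T_6 = -0.84375.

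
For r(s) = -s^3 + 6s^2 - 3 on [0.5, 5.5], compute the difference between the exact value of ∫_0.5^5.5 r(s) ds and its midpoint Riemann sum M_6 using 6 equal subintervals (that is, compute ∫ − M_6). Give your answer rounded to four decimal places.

Exact integral: ∫_0.5^5.5 r(s) ds = 88.75.
M_6 ≈ 89.618056.
Error ≈ 88.75 − 89.618056 ≈ -0.8681.

-0.8681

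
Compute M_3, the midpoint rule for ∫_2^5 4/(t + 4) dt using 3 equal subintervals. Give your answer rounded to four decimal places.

1.6193

Δt = (5 − 2)/3 = 1.
Midpoints: 2.5, 3.5, 4.5.
f(2.5) = 8/13, f(3.5) = 8/15, f(4.5) = 8/17.
Sum = Δt · [f(2.5) + f(3.5) + f(4.5)].
Sum ≈ 1.6193.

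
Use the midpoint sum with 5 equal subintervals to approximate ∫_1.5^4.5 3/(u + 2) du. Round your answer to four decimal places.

1.8545

Δu = (4.5 − 1.5)/5 = 0.6.
Midpoints: 1.8, 2.4, 3, 3.6, 4.2.
f(1.8) = 15/19, f(2.4) = 15/22, f(3) = 0.6, f(3.6) = 15/28, f(4.2) = 15/31.
Sum = Δu · [f(1.8) + f(2.4) + f(3) + f(3.6) + f(4.2)].
Sum ≈ 1.8545.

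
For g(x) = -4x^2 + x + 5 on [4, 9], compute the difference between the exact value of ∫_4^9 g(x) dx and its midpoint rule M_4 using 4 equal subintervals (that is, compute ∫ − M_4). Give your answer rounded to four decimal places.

Exact integral: ∫_4^9 g(x) dx ≈ -829.166667.
M_4 = -826.5625.
Error ≈ -829.166667 − (-826.5625) ≈ -2.6042.

-2.6042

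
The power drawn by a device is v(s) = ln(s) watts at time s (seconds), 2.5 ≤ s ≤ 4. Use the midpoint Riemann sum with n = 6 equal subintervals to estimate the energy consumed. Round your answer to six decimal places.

Δs = (4 − 2.5)/6 = 0.25.
Midpoints: 2.625, 2.875, 3.125, 3.375, 3.625, 3.875.
v(2.625) ≈ 0.965081, v(2.875) ≈ 1.056053, v(3.125) ≈ 1.139434, v(3.375) ≈ 1.216395, v(3.625) ≈ 1.287854, v(3.875) ≈ 1.354546.
Sum = Δs · [v(2.625) + v(2.875) + v(3.125) + ...].
Sum ≈ 1.754841.

1.754841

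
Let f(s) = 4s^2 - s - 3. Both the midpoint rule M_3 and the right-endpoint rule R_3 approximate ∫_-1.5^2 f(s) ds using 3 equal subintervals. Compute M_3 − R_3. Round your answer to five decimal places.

-6.80556

M_3 ≈ 2.2037037.
R_3 ≈ 9.0092593.
M_3 − R_3 ≈ -6.80556.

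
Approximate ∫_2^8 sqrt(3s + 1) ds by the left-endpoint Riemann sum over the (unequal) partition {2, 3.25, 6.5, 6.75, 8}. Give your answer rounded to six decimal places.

20.857165

Subinterval widths: 1.25, 3.25, 0.25, 1.25.
Left endpoints: 2, 3.25, 6.5, 6.75.
f(2) ≈ 2.645751, f(3.25) ≈ 3.278719, f(6.5) ≈ 4.527693, f(6.75) ≈ 4.609772.
Sum = Σ Δs_i · f(s_i).
Sum ≈ 20.857165.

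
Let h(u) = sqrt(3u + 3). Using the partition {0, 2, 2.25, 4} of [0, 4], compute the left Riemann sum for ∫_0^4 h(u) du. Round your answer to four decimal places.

9.6785

Subinterval widths: 2, 0.25, 1.75.
Left endpoints: 0, 2, 2.25.
h(0) ≈ 1.7321, h(2) ≈ 3.0000, h(2.25) ≈ 3.1225.
Sum = Σ Δu_i · h(u_i).
Sum ≈ 9.6785.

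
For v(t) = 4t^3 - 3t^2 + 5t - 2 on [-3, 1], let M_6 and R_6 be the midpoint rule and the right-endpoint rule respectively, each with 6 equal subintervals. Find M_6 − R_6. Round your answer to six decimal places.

-45.333333

M_6 ≈ -133.77777778.
R_6 ≈ -88.44444444.
M_6 − R_6 ≈ -45.333333.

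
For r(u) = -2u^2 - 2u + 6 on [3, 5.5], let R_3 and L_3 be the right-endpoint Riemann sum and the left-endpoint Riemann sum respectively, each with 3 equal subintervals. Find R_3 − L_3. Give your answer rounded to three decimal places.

R_3 ≈ -119.53704.
L_3 ≈ -79.95370.
R_3 − L_3 ≈ -39.583.

-39.583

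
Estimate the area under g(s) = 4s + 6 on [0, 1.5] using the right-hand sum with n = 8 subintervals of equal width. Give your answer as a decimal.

14.0625

Δs = (1.5 − 0)/8 = 0.1875.
Right endpoints: 0.1875, 0.375, 0.5625, 0.75, 0.9375, 1.125, 1.3125, 1.5.
g(0.1875) = 6.75, g(0.375) = 7.5, g(0.5625) = 8.25, g(0.75) = 9, g(0.9375) = 9.75, g(1.125) = 10.5, g(1.3125) = 11.25, g(1.5) = 12.
Sum = Δs · [g(0.1875) + g(0.375) + g(0.5625) + ...].
Sum = 14.0625.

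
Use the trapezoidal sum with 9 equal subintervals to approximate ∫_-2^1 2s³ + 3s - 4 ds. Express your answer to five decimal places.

Δs = (1 − (-2))/9 = 1/3.
f(-2) = -26, f(-5/3) = -493/27, f(-4/3) = -344/27, f(-1) = -9, f(-2/3) = -178/27, f(-1/3) = -137/27, f(0) = -4, f(1/3) = -79/27, f(2/3) = -38/27, f(1) = 1.
T_9 = (Δs/2)·[f(s_0) + 2f(s_1) + ... + 2f(s_{8}) + f(s_9)].
Sum ≈ -24.16667.

-24.16667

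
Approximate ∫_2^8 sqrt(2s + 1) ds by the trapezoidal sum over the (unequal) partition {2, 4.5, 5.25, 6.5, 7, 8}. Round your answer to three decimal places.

19.565

Subinterval widths: 2.5, 0.75, 1.25, 0.5, 1.
f(2) ≈ 2.236, f(4.5) ≈ 3.162, f(5.25) ≈ 3.391, f(6.5) ≈ 3.742, f(7) ≈ 3.873, f(8) ≈ 4.123.
On each subinterval the trapezoid contributes (Δs_i/2)·[f(s_{i-1}) + f(s_i)].
Sum ≈ 19.565.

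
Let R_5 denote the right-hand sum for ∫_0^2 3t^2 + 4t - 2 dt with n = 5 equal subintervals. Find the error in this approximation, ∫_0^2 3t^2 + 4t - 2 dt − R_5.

-4.16

Exact integral: ∫_0^2 f(t) dt = 12.
R_5 = 16.16.
Error = 12 − 16.16 = -4.16.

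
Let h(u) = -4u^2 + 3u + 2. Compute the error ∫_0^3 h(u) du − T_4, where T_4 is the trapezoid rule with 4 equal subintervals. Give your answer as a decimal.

1.125

Exact integral: ∫_0^3 h(u) du = -16.5.
T_4 = -17.625.
Error = -16.5 − (-17.625) = 1.125.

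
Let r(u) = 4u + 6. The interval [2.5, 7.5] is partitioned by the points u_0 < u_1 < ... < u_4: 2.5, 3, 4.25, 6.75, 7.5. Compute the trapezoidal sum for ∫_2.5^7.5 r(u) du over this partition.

Subinterval widths: 0.5, 1.25, 2.5, 0.75.
r(2.5) = 16, r(3) = 18, r(4.25) = 23, r(6.75) = 33, r(7.5) = 36.
On each subinterval the trapezoid contributes (Δu_i/2)·[r(u_{i-1}) + r(u_i)].
Sum = 130.

130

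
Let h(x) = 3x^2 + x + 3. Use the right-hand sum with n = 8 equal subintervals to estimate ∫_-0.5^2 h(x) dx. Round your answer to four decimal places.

Δx = (2 − (-0.5))/8 = 0.3125.
Right endpoints: -0.1875, 0.125, 0.4375, 0.75, 1.0625, 1.375, 1.6875, 2.
h(-0.1875) = 2.91796875, h(0.125) = 3.171875, h(0.4375) = 4.01171875, h(0.75) = 5.4375, h(1.0625) = 7.44921875, h(1.375) = 10.046875, h(1.6875) = 13.23046875, h(2) = 17.
Sum = Δx · [h(-0.1875) + h(0.125) + h(0.4375) + ...].
Sum ≈ 19.7705.

19.7705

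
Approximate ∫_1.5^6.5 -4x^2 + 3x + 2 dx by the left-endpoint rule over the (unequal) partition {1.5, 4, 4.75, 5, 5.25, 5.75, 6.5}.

Subinterval widths: 2.5, 0.75, 0.25, 0.25, 0.5, 0.75.
Left endpoints: 1.5, 4, 4.75, 5, 5.25, 5.75.
f(1.5) = -2.5, f(4) = -50, f(4.75) = -74, f(5) = -83, f(5.25) = -92.5, f(5.75) = -113.
Sum = Σ Δx_i · f(x_i).
Sum = -214.

-214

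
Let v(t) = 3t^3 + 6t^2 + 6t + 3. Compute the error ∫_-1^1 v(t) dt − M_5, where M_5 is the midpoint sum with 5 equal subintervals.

Exact integral: ∫_-1^1 v(t) dt = 10.
M_5 = 9.84.
Error = 10 − 9.84 = 0.16.

0.16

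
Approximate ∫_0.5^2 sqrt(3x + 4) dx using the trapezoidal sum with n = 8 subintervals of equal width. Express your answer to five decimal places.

Δx = (2 − 0.5)/8 = 0.1875.
f(0.5) ≈ 2.34521, f(0.6875) ≈ 2.46221, f(0.875) ≈ 2.57391, f(1.0625) ≈ 2.68095, f(1.25) ≈ 2.78388, f(1.4375) ≈ 2.88314, f(1.625) ≈ 2.97909, f(1.8125) ≈ 3.07205, f(2) ≈ 3.16228.
T_8 = (Δx/2)·[f(x_0) + 2f(x_1) + ... + 2f(x_{7}) + f(x_8)].
Sum ≈ 4.16043.

4.16043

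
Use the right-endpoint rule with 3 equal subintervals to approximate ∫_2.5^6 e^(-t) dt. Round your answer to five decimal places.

0.04200

Δt = (6 − 2.5)/3 = 7/6.
Right endpoints: 11/3, 29/6, 6.
f(11/3) ≈ 0.02556, f(29/6) ≈ 0.00796, f(6) ≈ 0.00248.
Sum = Δt · [f(11/3) + f(29/6) + f(6)].
Sum ≈ 0.04200.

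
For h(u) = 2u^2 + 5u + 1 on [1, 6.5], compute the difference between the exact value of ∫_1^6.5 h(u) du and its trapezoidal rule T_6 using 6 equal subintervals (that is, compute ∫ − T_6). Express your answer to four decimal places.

-1.5405

Exact integral: ∫_1^6.5 h(u) du ≈ 291.041667.
T_6 ≈ 292.582176.
Error ≈ 291.041667 − 292.582176 ≈ -1.5405.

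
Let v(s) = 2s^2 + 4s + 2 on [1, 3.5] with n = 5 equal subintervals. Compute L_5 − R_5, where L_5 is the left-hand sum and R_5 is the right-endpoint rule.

L_5 = 47.5.
R_5 = 63.75.
L_5 − R_5 = -16.25.

-16.25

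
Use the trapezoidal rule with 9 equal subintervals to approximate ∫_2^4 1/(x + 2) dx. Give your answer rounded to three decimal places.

Δx = (4 − 2)/9 = 2/9.
f(2) = 0.25, f(20/9) = 9/38, f(22/9) = 0.225, f(8/3) = 3/14, f(26/9) = 9/44, f(28/9) = 9/46, f(10/3) = 0.1875, f(32/9) = 0.18, f(34/9) = 9/52, f(4) = 1/6.
T_9 = (Δx/2)·[f(x_0) + 2f(x_1) + ... + 2f(x_{8}) + f(x_9)].
Sum ≈ 0.406.

0.406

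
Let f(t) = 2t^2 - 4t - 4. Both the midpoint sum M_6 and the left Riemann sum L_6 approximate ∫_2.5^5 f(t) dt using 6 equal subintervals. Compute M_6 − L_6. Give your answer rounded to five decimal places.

M_6 ≈ 25.3443287.
L_6 ≈ 19.8321759.
M_6 − L_6 ≈ 5.51215.

5.51215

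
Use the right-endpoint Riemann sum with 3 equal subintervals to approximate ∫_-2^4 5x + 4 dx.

84

Δx = (4 − (-2))/3 = 2.
Right endpoints: 0, 2, 4.
f(0) = 4, f(2) = 14, f(4) = 24.
Sum = Δx · [f(0) + f(2) + f(4)].
Sum = 84.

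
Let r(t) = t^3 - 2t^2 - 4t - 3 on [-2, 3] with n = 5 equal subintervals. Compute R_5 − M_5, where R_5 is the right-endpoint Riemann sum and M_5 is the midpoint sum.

R_5 = -30.
M_5 = -31.875.
R_5 − M_5 = 1.875.

1.875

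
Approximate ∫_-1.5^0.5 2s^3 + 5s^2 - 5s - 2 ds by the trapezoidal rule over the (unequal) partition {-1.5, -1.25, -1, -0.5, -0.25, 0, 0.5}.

Subinterval widths: 0.25, 0.25, 0.5, 0.25, 0.25, 0.5.
f(-1.5) = 10, f(-1.25) = 8.15625, f(-1) = 6, f(-0.5) = 1.5, f(-0.25) = -0.46875, f(0) = -2, f(0.5) = -3.
On each subinterval the trapezoid contributes (Δs_i/2)·[f(s_{i-1}) + f(s_i)].
Sum = 4.484375.

4.484375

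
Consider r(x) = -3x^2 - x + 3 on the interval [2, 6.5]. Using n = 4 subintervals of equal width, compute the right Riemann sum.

Δx = (6.5 − 2)/4 = 1.125.
Right endpoints: 3.125, 4.25, 5.375, 6.5.
r(3.125) = -29.421875, r(4.25) = -55.4375, r(5.375) = -89.046875, r(6.5) = -130.25.
Sum = Δx · [r(3.125) + r(4.25) + r(5.375) + r(6.5)].
Sum = -342.17578125.

-342.17578125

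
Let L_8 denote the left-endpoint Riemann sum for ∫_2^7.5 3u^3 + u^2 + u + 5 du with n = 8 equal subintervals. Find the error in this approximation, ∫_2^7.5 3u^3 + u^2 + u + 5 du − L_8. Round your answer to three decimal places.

427.705

Exact integral: ∫_2^7.5 f(u) du ≈ 2552.63021.
L_8 ≈ 2124.92554.
Error ≈ 2552.63021 − 2124.92554 ≈ 427.705.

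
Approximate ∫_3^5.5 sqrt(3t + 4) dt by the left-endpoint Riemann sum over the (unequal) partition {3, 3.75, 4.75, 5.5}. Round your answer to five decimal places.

Subinterval widths: 0.75, 1, 0.75.
Left endpoints: 3, 3.75, 4.75.
f(3) ≈ 3.60555, f(3.75) ≈ 3.90512, f(4.75) ≈ 4.27200.
Sum = Σ Δt_i · f(t_i).
Sum ≈ 9.81329.

9.81329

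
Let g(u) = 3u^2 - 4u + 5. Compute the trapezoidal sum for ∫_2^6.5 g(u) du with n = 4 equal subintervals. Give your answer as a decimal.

Δu = (6.5 − 2)/4 = 1.125.
g(2) = 9, g(3.125) = 21.796875, g(4.25) = 42.1875, g(5.375) = 70.171875, g(6.5) = 105.75.
T_4 = (Δu/2)·[g(u_0) + 2g(u_1) + 2g(u_2) + 2g(u_3) + g(u_4)].
Sum = 215.47265625.

215.47265625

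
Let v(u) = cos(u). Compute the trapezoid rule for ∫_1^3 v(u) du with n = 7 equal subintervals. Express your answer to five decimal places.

Δu = (3 − 1)/7 = 2/7.
v(1) ≈ 0.54030, v(9/7) ≈ 0.28124, v(11/7) ≈ -0.00063, v(13/7) ≈ -0.28245, v(15/7) ≈ -0.54137, v(17/7) ≈ -0.75639, v(19/7) ≈ -0.91009, v(3) ≈ -0.98999.
T_7 = (Δu/2)·[v(u_0) + 2v(u_1) + ... + 2v(u_{6}) + v(u_7)].
Sum ≈ -0.69558.

-0.69558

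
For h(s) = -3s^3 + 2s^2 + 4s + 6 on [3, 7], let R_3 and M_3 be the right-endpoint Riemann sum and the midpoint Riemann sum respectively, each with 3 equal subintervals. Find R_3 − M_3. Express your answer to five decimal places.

-644.44444

R_3 ≈ -2044.2962963.
M_3 ≈ -1399.8518519.
R_3 − M_3 ≈ -644.44444.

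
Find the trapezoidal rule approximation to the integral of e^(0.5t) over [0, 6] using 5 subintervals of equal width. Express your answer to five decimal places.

39.30939

Δt = (6 − 0)/5 = 1.2.
f(0) ≈ 1.00000, f(1.2) ≈ 1.82212, f(2.4) ≈ 3.32012, f(3.6) ≈ 6.04965, f(4.8) ≈ 11.02318, f(6) ≈ 20.08554.
T_5 = (Δt/2)·[f(t_0) + 2f(t_1) + ... + 2f(t_{4}) + f(t_5)].
Sum ≈ 39.30939.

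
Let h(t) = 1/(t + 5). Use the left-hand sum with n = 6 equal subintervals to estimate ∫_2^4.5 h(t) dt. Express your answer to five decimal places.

0.31335

Δt = (4.5 − 2)/6 = 5/12.
Left endpoints: 2, 29/12, 17/6, 3.25, 11/3, 49/12.
h(2) = 1/7, h(29/12) = 12/89, h(17/6) = 6/47, h(3.25) = 4/33, h(11/3) = 3/26, h(49/12) = 12/109.
Sum = Δt · [h(2) + h(29/12) + h(17/6) + ...].
Sum ≈ 0.31335.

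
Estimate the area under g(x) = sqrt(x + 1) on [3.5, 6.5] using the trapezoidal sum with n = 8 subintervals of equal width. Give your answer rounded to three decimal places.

Δx = (6.5 − 3.5)/8 = 0.375.
g(3.5) ≈ 2.121, g(3.875) ≈ 2.208, g(4.25) ≈ 2.291, g(4.625) ≈ 2.372, g(5) ≈ 2.449, g(5.375) ≈ 2.525, g(5.75) ≈ 2.598, g(6.125) ≈ 2.669, g(6.5) ≈ 2.739.
T_8 = (Δx/2)·[g(x_0) + 2g(x_1) + ... + 2g(x_{7}) + g(x_8)].
Sum ≈ 7.328.

7.328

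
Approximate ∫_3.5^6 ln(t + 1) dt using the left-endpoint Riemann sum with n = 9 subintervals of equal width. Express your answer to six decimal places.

Δt = (6 − 3.5)/9 = 5/18.
Left endpoints: 3.5, 34/9, 73/18, 13/3, 83/18, 44/9, 31/6, 49/9, 103/18.
f(3.5) ≈ 1.504077, f(34/9) ≈ 1.563976, f(73/18) ≈ 1.620488, f(13/3) ≈ 1.673976, f(83/18) ≈ 1.724749, f(44/9) ≈ 1.773067, f(31/6) ≈ 1.819158, f(49/9) ≈ 1.863218, f(103/18) ≈ 1.905419.
Sum = Δt · [f(3.5) + f(34/9) + f(73/18) + ...].
Sum ≈ 4.291147.

4.291147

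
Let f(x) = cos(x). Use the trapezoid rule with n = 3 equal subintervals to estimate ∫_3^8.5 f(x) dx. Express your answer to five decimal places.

0.46203

Δx = (8.5 − 3)/3 = 11/6.
f(3) ≈ -0.98999, f(29/6) ≈ 0.12065, f(20/3) ≈ 0.92737, f(8.5) ≈ -0.60201.
T_3 = (Δx/2)·[f(x_0) + 2f(x_1) + 2f(x_2) + f(x_3)].
Sum ≈ 0.46203.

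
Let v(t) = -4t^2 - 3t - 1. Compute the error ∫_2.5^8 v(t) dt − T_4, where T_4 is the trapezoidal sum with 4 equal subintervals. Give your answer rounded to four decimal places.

Exact integral: ∫_2.5^8 v(t) dt ≈ -753.958333.
T_4 = -760.890625.
Error ≈ -753.958333 − (-760.890625) ≈ 6.9323.

6.9323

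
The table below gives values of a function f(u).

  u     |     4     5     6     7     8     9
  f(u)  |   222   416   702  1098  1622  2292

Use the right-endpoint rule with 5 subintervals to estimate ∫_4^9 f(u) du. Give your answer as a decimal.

Δu = 1.
Sum = 1·[416 + 702 + 1098 + 1622 + 2292] = 6130.

6130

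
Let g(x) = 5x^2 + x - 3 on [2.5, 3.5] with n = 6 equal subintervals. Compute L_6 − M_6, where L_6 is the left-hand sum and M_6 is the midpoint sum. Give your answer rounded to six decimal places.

L_6 ≈ 42.85648148.
M_6 ≈ 45.40509259.
L_6 − M_6 ≈ -2.548611.

-2.548611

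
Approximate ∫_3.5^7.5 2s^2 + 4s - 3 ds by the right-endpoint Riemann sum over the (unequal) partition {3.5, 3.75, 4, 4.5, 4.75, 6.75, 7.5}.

Subinterval widths: 0.25, 0.25, 0.5, 0.25, 2, 0.75.
Right endpoints: 3.75, 4, 4.5, 4.75, 6.75, 7.5.
f(3.75) = 40.125, f(4) = 45, f(4.5) = 55.5, f(4.75) = 61.125, f(6.75) = 115.125, f(7.5) = 139.5.
Sum = Σ Δs_i · f(s_i).
Sum = 399.1875.

399.1875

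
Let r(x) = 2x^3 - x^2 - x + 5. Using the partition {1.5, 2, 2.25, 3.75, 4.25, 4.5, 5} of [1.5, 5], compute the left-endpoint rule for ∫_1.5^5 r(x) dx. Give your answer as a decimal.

Subinterval widths: 0.5, 0.25, 1.5, 0.5, 0.25, 0.5.
Left endpoints: 1.5, 2, 2.25, 3.75, 4.25, 4.5.
r(1.5) = 8, r(2) = 15, r(2.25) = 20.46875, r(3.75) = 92.65625, r(4.25) = 136.21875, r(4.5) = 162.5.
Sum = Σ Δx_i · r(x_i).
Sum = 200.0859375.

200.0859375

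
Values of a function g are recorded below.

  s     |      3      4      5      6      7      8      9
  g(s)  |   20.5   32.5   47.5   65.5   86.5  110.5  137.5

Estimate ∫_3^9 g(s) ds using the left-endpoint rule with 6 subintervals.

Δs = 1.
Sum = 1·[20.5 + 32.5 + 47.5 + 65.5 + 86.5 + 110.5] = 363.

363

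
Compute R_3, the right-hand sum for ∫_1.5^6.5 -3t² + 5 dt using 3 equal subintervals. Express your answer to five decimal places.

Δt = (6.5 − 1.5)/3 = 5/3.
Right endpoints: 19/6, 29/6, 6.5.
f(19/6) = -301/12, f(29/6) = -781/12, f(6.5) = -121.75.
Sum = Δt · [f(19/6) + f(29/6) + f(6.5)].
Sum ≈ -353.19444.

-353.19444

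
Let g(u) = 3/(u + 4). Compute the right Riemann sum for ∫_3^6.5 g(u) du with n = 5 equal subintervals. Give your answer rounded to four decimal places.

1.1678

Δu = (6.5 − 3)/5 = 0.7.
Right endpoints: 3.7, 4.4, 5.1, 5.8, 6.5.
g(3.7) = 30/77, g(4.4) = 5/14, g(5.1) = 30/91, g(5.8) = 15/49, g(6.5) = 2/7.
Sum = Δu · [g(3.7) + g(4.4) + g(5.1) + g(5.8) + g(6.5)].
Sum ≈ 1.1678.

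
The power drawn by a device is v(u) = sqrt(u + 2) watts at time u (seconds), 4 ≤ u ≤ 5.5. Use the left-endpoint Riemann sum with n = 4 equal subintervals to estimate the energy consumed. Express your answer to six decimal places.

Δu = (5.5 − 4)/4 = 0.375.
Left endpoints: 4, 4.375, 4.75, 5.125.
v(4) ≈ 2.449490, v(4.375) ≈ 2.524876, v(4.75) ≈ 2.598076, v(5.125) ≈ 2.669270.
Sum = Δu · [v(4) + v(4.375) + v(4.75) + v(5.125)].
Sum ≈ 3.840642.

3.840642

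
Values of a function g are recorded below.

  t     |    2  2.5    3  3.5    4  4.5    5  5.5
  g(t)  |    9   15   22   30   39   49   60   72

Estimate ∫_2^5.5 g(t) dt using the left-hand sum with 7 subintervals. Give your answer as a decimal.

Δt = 0.5.
Sum = 0.5·[9 + 15 + 22 + 30 + 39 + 49 + 60] = 112.

112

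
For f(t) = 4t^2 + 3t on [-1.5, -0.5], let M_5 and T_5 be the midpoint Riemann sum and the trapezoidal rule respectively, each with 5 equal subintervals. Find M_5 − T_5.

-0.04

M_5 = 1.32.
T_5 = 1.36.
M_5 − T_5 = -0.04.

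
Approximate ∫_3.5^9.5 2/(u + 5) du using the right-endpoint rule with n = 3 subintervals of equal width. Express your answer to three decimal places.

0.977

Δu = (9.5 − 3.5)/3 = 2.
Right endpoints: 5.5, 7.5, 9.5.
f(5.5) = 4/21, f(7.5) = 0.16, f(9.5) = 4/29.
Sum = Δu · [f(5.5) + f(7.5) + f(9.5)].
Sum ≈ 0.977.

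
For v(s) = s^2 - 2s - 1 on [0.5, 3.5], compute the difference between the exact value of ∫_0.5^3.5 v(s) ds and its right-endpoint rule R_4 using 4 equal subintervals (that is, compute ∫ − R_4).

-2.53125

Exact integral: ∫_0.5^3.5 v(s) ds = -0.75.
R_4 = 1.78125.
Error = -0.75 − 1.78125 = -2.53125.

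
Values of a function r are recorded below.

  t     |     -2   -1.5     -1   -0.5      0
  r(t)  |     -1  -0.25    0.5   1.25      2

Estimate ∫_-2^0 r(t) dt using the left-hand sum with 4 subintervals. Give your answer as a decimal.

Δt = 0.5.
Sum = 0.5·[(-1) + (-0.25) + 0.5 + 1.25] = 0.25.

0.25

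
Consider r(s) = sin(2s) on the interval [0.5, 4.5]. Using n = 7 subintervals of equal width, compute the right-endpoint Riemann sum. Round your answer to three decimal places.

Δs = (4.5 − 0.5)/7 = 4/7.
Right endpoints: 15/14, 23/14, 31/14, 39/14, 47/14, 55/14, 4.5.
r(15/14) ≈ 0.841, r(23/14) ≈ -0.144, r(31/14) ≈ -0.960, r(39/14) ≈ -0.653, r(47/14) ≈ 0.418, r(55/14) ≈ 1.000, r(4.5) ≈ 0.412.
Sum = Δs · [r(15/14) + r(23/14) + r(31/14) + ...].
Sum ≈ 0.522.

0.522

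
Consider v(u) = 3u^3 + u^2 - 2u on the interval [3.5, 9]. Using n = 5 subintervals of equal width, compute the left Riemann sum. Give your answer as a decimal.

Δu = (9 − 3.5)/5 = 1.1.
Left endpoints: 3.5, 4.6, 5.7, 6.8, 7.9.
v(3.5) = 133.875, v(4.6) = 303.968, v(5.7) = 576.669, v(6.8) = 975.936, v(7.9) = 1525.727.
Sum = Δu · [v(3.5) + v(4.6) + v(5.7) + v(6.8) + v(7.9)].
Sum = 3867.7925.

3867.7925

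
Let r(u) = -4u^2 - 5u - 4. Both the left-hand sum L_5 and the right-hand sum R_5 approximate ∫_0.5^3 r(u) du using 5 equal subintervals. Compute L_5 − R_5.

L_5 = -56.25.
R_5 = -80.
L_5 − R_5 = 23.75.

23.75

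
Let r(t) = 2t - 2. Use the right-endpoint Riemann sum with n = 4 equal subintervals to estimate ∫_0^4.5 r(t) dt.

16.3125

Δt = (4.5 − 0)/4 = 1.125.
Right endpoints: 1.125, 2.25, 3.375, 4.5.
r(1.125) = 0.25, r(2.25) = 2.5, r(3.375) = 4.75, r(4.5) = 7.
Sum = Δt · [r(1.125) + r(2.25) + r(3.375) + r(4.5)].
Sum = 16.3125.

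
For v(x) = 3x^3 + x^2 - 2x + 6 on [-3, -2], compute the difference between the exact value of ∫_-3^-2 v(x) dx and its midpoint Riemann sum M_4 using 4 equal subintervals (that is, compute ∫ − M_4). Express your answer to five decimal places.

Exact integral: ∫_-3^-2 v(x) dx ≈ -31.4166667.
M_4 = -31.3046875.
Error ≈ -31.4166667 − (-31.3046875) ≈ -0.11198.

-0.11198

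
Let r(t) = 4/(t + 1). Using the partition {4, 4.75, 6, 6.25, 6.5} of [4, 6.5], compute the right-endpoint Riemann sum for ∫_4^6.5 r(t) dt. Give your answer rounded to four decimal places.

Subinterval widths: 0.75, 1.25, 0.25, 0.25.
Right endpoints: 4.75, 6, 6.25, 6.5.
r(4.75) = 16/23, r(6) = 4/7, r(6.25) = 16/29, r(6.5) = 8/15.
Sum = Σ Δt_i · r(t_i).
Sum ≈ 1.5073.

1.5073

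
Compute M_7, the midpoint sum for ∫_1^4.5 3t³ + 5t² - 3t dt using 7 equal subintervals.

Δt = (4.5 − 1)/7 = 0.5.
Midpoints: 1.25, 1.75, 2.25, 2.75, 3.25, 3.75, 4.25.
f(1.25) = 9.921875, f(1.75) = 26.140625, f(2.25) = 52.734375, f(2.75) = 91.953125, f(3.25) = 146.046875, f(3.75) = 217.265625, f(4.25) = 307.859375.
Sum = Δt · [f(1.25) + f(1.75) + f(2.25) + ...].
Sum = 425.9609375.

425.9609375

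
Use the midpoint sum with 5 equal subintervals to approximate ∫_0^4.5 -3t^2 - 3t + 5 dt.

-98.08875

Δt = (4.5 − 0)/5 = 0.9.
Midpoints: 0.45, 1.35, 2.25, 3.15, 4.05.
f(0.45) = 3.0425, f(1.35) = -4.5175, f(2.25) = -16.9375, f(3.15) = -34.2175, f(4.05) = -56.3575.
Sum = Δt · [f(0.45) + f(1.35) + f(2.25) + f(3.15) + f(4.05)].
Sum = -98.08875.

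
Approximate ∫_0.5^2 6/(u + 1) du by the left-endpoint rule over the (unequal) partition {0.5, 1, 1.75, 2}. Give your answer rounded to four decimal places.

4.7955

Subinterval widths: 0.5, 0.75, 0.25.
Left endpoints: 0.5, 1, 1.75.
f(0.5) = 4, f(1) = 3, f(1.75) = 24/11.
Sum = Σ Δu_i · f(u_i).
Sum ≈ 4.7955.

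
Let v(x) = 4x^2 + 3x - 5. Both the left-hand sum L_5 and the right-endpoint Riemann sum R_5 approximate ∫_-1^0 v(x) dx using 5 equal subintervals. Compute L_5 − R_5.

0.2

L_5 = -5.04.
R_5 = -5.24.
L_5 − R_5 = 0.2.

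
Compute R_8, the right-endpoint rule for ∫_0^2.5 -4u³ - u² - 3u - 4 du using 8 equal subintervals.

Δu = (2.5 − 0)/8 = 0.3125.
Right endpoints: 0.3125, 0.625, 0.9375, 1.25, 1.5625, 1.875, 2.1875, 2.5.
f(0.3125) = -5281/1024, f(0.625) = -7.2421875, f(0.9375) = -11251/1024, f(1.25) = -17.125, f(1.5625) = -27021/1024, f(1.875) = -39.5078125, f(2.1875) = -58591/1024, f(2.5) = -80.25.
Sum = Δu · [f(0.3125) + f(0.625) + f(0.9375) + ...].
Sum = -76.2109375.

-76.2109375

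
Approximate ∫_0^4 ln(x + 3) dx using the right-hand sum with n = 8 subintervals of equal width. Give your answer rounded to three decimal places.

6.533

Δx = (4 − 0)/8 = 0.5.
Right endpoints: 0.5, 1, 1.5, 2, 2.5, 3, 3.5, 4.
f(0.5) ≈ 1.253, f(1) ≈ 1.386, f(1.5) ≈ 1.504, f(2) ≈ 1.609, f(2.5) ≈ 1.705, f(3) ≈ 1.792, f(3.5) ≈ 1.872, f(4) ≈ 1.946.
Sum = Δx · [f(0.5) + f(1) + f(1.5) + ...].
Sum ≈ 6.533.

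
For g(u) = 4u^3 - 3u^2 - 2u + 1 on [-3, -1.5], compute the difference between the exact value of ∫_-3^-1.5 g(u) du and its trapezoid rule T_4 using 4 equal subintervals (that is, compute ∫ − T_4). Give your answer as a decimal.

Exact integral: ∫_-3^-1.5 g(u) du = -91.3125.
T_4 = -92.3671875.
Error = -91.3125 − (-92.3671875) = 1.0546875.

1.0546875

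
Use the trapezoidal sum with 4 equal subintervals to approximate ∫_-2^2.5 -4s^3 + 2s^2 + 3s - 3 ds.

-18.38671875

Δs = (2.5 − (-2))/4 = 1.125.
f(-2) = 31, f(-0.875) = -1.4140625, f(0.25) = -2.1875, f(1.375) = -5.4921875, f(2.5) = -45.5.
T_4 = (Δs/2)·[f(s_0) + 2f(s_1) + 2f(s_2) + 2f(s_3) + f(s_4)].
Sum = -18.38671875.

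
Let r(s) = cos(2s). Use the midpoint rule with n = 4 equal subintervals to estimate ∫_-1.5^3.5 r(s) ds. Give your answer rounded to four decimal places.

Δs = (3.5 − (-1.5))/4 = 1.25.
Midpoints: -0.875, 0.375, 1.625, 2.875.
r(-0.875) ≈ -0.1782, r(0.375) ≈ 0.7317, r(1.625) ≈ -0.9941, r(2.875) ≈ 0.8612.
Sum = Δs · [r(-0.875) + r(0.375) + r(1.625) + r(2.875)].
Sum ≈ 0.5256.

0.5256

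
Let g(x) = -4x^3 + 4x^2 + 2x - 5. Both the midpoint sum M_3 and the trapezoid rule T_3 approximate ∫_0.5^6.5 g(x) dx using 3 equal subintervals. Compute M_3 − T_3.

M_3 = -1331.
T_3 = -1559.
M_3 − T_3 = 228.

228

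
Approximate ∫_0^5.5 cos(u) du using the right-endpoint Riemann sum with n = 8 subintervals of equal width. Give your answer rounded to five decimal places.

Δu = (5.5 − 0)/8 = 0.6875.
Right endpoints: 0.6875, 1.375, 2.0625, 2.75, 3.4375, 4.125, 4.8125, 5.5.
f(0.6875) ≈ 0.77283, f(1.375) ≈ 0.19455, f(2.0625) ≈ -0.47213, f(2.75) ≈ -0.92430, f(3.4375) ≈ -0.95654, f(4.125) ≈ -0.55419, f(4.8125) ≈ 0.09994, f(5.5) ≈ 0.70867.
Sum = Δu · [f(0.6875) + f(1.375) + f(2.0625) + ...].
Sum ≈ -0.77767.

-0.77767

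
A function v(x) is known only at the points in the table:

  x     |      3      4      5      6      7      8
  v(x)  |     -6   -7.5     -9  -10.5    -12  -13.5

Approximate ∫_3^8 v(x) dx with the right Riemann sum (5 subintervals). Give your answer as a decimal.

-52.5

Δx = 1.
Sum = 1·[(-7.5) + (-9) + (-10.5) + (-12) + (-13.5)] = -52.5.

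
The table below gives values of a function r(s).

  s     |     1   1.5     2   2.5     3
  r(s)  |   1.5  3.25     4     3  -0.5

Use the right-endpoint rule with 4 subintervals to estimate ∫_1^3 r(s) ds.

4.875

Δs = 0.5.
Sum = 0.5·[3.25 + 4 + 3 + (-0.5)] = 4.875.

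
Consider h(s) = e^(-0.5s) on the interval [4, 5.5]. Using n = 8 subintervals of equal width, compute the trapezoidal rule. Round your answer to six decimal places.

0.142919

Δs = (5.5 − 4)/8 = 0.1875.
h(4) ≈ 0.135335, h(4.1875) ≈ 0.123224, h(4.375) ≈ 0.112197, h(4.5625) ≈ 0.102156, h(4.75) ≈ 0.093014, h(4.9375) ≈ 0.084691, h(5.125) ≈ 0.077112, h(5.3125) ≈ 0.070211, h(5.5) ≈ 0.063928.
T_8 = (Δs/2)·[h(s_0) + 2h(s_1) + ... + 2h(s_{7}) + h(s_8)].
Sum ≈ 0.142919.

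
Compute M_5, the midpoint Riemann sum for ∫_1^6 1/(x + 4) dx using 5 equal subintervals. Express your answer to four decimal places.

0.6919

Δx = (6 − 1)/5 = 1.
Midpoints: 1.5, 2.5, 3.5, 4.5, 5.5.
f(1.5) = 2/11, f(2.5) = 2/13, f(3.5) = 2/15, f(4.5) = 2/17, f(5.5) = 2/19.
Sum = Δx · [f(1.5) + f(2.5) + f(3.5) + f(4.5) + f(5.5)].
Sum ≈ 0.6919.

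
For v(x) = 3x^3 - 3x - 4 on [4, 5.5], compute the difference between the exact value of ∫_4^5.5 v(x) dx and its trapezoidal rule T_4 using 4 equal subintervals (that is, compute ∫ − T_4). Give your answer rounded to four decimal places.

-1.5029

Exact integral: ∫_4^5.5 v(x) dx = 466.921875.
T_4 ≈ 468.424805.
Error ≈ 466.921875 − 468.424805 ≈ -1.5029.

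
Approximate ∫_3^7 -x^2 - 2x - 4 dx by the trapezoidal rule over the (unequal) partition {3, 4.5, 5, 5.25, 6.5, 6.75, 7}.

Subinterval widths: 1.5, 0.5, 0.25, 1.25, 0.25, 0.25.
f(3) = -19, f(4.5) = -33.25, f(5) = -39, f(5.25) = -42.0625, f(6.5) = -59.25, f(6.75) = -63.0625, f(7) = -67.
On each subinterval the trapezoid contributes (Δx_i/2)·[f(x_{i-1}) + f(x_i)].
Sum = -162.25.

-162.25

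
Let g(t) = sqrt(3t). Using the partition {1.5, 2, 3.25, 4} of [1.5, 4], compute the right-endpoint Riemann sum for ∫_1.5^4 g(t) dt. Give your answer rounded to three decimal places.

7.726

Subinterval widths: 0.5, 1.25, 0.75.
Right endpoints: 2, 3.25, 4.
g(2) ≈ 2.449, g(3.25) ≈ 3.122, g(4) ≈ 3.464.
Sum = Σ Δt_i · g(t_i).
Sum ≈ 7.726.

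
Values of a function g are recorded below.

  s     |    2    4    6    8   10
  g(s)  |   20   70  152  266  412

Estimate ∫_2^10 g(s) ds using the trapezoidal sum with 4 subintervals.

1408

Δs = 2.
T_4 = (2/2)·[20 + 2·70 + 2·152 + 2·266 + 412] = 1408.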